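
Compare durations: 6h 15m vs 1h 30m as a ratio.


25:6 (4.17)

Duration 1: 375 minutes
Duration 2: 90 minutes
Ratio = 375:90
GCD = 15
Simplified = 25:6
As a decimal: 25/6 ≈ 4.17


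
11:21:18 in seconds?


40878 seconds

Hours: 11 × 3600 = 39600
Minutes: 21 × 60 = 1260
Seconds: 18
Total = 39600 + 1260 + 18 = 40878


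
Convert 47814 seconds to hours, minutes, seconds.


Hours: 47814 ÷ 3600 = 13 remainder 1014
Minutes: 1014 ÷ 60 = 16 remainder 54
Seconds: 54

13h 16m 54s


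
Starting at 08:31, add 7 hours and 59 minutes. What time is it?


Start: 511 minutes from midnight
Add: 479 minutes
Total: 990 minutes
Hours: 990 ÷ 60 = 16 remainder 30

16:30


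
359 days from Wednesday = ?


Friday

Start: Wednesday (index 2)
(2 + 359) mod 7
= 361 mod 7
= 4
Index 4 → Friday


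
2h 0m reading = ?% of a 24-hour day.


8.3%

Time: 120 minutes
Day: 1440 minutes
Percentage = (120/1440) × 100 ≈ 8.3%


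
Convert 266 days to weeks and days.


38 weeks 0 days

Weeks: 266 ÷ 7 = 38 remainder 0


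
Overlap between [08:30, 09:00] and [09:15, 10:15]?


Meeting A: 510-540 (in minutes from midnight)
Meeting B: 555-615
Overlap start = max(510, 555) = 555
Overlap end = min(540, 615) = 540
Overlap = max(0, 540 - 555) = 0 min

0 minutes


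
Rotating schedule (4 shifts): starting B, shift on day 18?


Shifts: A, B, C, D
Start: B (index 1)
Day 18: (1 + 18 - 1) mod 4
= 18 mod 4
= 2
Index 2 → shift C

Shift C


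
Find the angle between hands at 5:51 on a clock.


Hour hand = 5×30 + 51×0.5 = 175.5°
Minute hand = 51×6 = 306°
Difference = |175.5 - 306| = 130.5°

130.5°


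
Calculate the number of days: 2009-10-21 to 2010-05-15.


From October 21, 2009 to May 15, 2010
Rest of October 2009: 31 - 21 = 10
Full months: November 30, December 31, January 31, February 2010 28, March 31, April 30
Days into May 2010: 15
Total = 10 + 30 + 31 + 31 + 28 + 31 + 30 + 15 = 206 days

206 days


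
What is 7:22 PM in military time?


19:22

Input: 7:22 PM
PM: 7 + 12 = 19


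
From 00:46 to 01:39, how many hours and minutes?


0h 53m

End time in minutes: 1×60 + 39 = 99
Start time in minutes: 0×60 + 46 = 46
Difference = 99 - 46 = 53 minutes
= 0 hours 53 minutes


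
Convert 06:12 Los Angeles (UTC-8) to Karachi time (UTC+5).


Time difference = UTC+5 - UTC-8 = +13 hours
New hour = (6 + 13) mod 24
= 19 mod 24 = 19
Minutes unchanged → 19:12

19:12


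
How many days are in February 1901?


Month: February (month 2)
February: 28 or 29 (leap year)
1901 leap year? No

28 days


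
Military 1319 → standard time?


1:19 PM

Hour: 13
13 - 12 = 1 → PM


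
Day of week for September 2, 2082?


Zeller's congruence:
q=2, m=9, k=82, j=20
h = (2 + ⌊13×10/5⌋ + 82 + ⌊82/4⌋ + ⌊20/4⌋ - 2×20) mod 7
= (2 + 26 + 82 + 20 + 5 - 40) mod 7
= 95 mod 7 = 4
h=4 → Wednesday

Wednesday


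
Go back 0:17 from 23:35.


23:18

Start: 1415 minutes from midnight
Subtract: 17 minutes
Remaining: 1415 - 17 = 1398
Hours: 23, Minutes: 18


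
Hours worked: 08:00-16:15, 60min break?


Total time = (16×60+15) - (8×60+0)
= 975 - 480 = 495 min
Minus break: 495 - 60 = 435 min
= 7h 15m

7h 15m (435 minutes)


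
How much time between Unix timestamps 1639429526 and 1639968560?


539034 seconds (149.7 hours / 6.24 days)

Difference = 1639968560 - 1639429526 = 539034 seconds
In hours: 539034 / 3600 ≈ 149.7
In days: 539034 / 86400 ≈ 6.24


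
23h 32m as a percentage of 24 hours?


Total minutes: 23×60 + 32 = 1412
Day = 24×60 = 1440 minutes
Fraction = 1412/1440 ≈ 0.9806
As a percentage: 1412/1440 × 100 ≈ 98.06%

0.9806 (98.06%)


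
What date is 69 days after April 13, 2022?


Start: April 13, 2022
Add 69 days
April 13 → May 1: 30 - 13 + 1 = 18 days (69 - 18 = 51 left)
May 1 → June 1: 31 - 1 + 1 = 31 days (51 - 31 = 20 left)
June 1 + 20 = June 21, 2022

June 21, 2022


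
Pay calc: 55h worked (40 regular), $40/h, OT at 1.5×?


Regular: 40h × $40 = $1600.00
Overtime: 55 - 40 = 15h
OT pay: 15h × $40 × 1.5 = $900.00
Total = $1600.00 + $900.00 = $2500.00

$2500.00


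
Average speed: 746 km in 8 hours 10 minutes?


91.3 km/h

Distance: 746 km
Time: 8h 10m = 490 min = 490/60 = 49/6 hours
Speed = 746 ÷ (49/6) = 746 × 6 / 49 = 4476/49 ≈ 91.3 km/h


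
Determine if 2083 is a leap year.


Rules: divisible by 4 AND (not by 100 OR by 400)
2083 ÷ 4 = 520 remainder 3 → not divisible by 4
Not divisible by 4 → not a leap year

No


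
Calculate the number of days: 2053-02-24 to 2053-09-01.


189 days

From February 24, 2053 to September 1, 2053
Rest of February 2053: 28 - 24 = 4
Full months: March 31, April 30, May 31, June 30, July 31, August 31
Days into September 2053: 1
Total = 4 + 31 + 30 + 31 + 30 + 31 + 31 + 1 = 189 days


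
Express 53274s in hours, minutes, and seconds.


Hours: 53274 ÷ 3600 = 14 remainder 2874
Minutes: 2874 ÷ 60 = 47 remainder 54
Seconds: 54

14h 47m 54s


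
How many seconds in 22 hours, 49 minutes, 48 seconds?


Hours: 22 × 3600 = 79200
Minutes: 49 × 60 = 2940
Seconds: 48
Total = 79200 + 2940 + 48 = 82188

82188 seconds


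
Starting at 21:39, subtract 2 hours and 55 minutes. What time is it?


Start: 1299 minutes from midnight
Subtract: 175 minutes
Remaining: 1299 - 175 = 1124
Hours: 18, Minutes: 44

18:44


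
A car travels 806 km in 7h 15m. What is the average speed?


Distance: 806 km
Time: 7h 15m = 435 min = 435/60 = 29/4 hours
Speed = 806 ÷ (29/4) = 806 × 4 / 29 = 3224/29 ≈ 111.2 km/h

111.2 km/h


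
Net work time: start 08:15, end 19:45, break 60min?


10h 30m (630 minutes)

Total time = (19×60+45) - (8×60+15)
= 1185 - 495 = 690 min
Minus break: 690 - 60 = 630 min
= 10h 30m


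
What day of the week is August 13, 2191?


Saturday

Zeller's congruence:
q=13, m=8, k=91, j=21
h = (13 + ⌊13×9/5⌋ + 91 + ⌊91/4⌋ + ⌊21/4⌋ - 2×21) mod 7
= (13 + 23 + 91 + 22 + 5 - 42) mod 7
= 112 mod 7 = 0
h=0 → Saturday


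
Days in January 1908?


31 days

Month: January (month 1)
January has 31 days


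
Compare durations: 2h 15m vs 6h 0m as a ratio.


3:8 (0.38)

Duration 1: 135 minutes
Duration 2: 360 minutes
Ratio = 135:360
GCD = 45
Simplified = 3:8
As a decimal: 3/8 ≈ 0.38


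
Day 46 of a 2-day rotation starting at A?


Shift B

Shifts: A, B
Start: A (index 0)
Day 46: (0 + 46 - 1) mod 2
= 45 mod 2
= 1
Index 1 → shift B


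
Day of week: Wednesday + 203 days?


Wednesday

Start: Wednesday (index 2)
(2 + 203) mod 7
= 205 mod 7
= 2
Index 2 → Wednesday


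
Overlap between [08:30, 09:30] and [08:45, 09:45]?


45 minutes

Meeting A: 510-570 (in minutes from midnight)
Meeting B: 525-585
Overlap start = max(510, 525) = 525
Overlap end = min(570, 585) = 570
Overlap = max(0, 570 - 525) = 45 min


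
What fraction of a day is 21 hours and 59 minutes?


Total minutes: 21×60 + 59 = 1319
Day = 24×60 = 1440 minutes
Fraction = 1319/1440 ≈ 0.9160
As a percentage: 1319/1440 × 100 ≈ 91.60%

0.9160 (91.60%)


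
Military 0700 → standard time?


Hour: 7
7 < 12 → AM

7:00 AM


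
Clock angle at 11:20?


140.0°

Hour hand = 11×30 + 20×0.5 = 340.0°
Minute hand = 20×6 = 120°
Difference = |340.0 - 120| = 220.0°
Since > 180°: 360 - 220.0 = 140.0°


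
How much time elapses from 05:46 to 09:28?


End time in minutes: 9×60 + 28 = 568
Start time in minutes: 5×60 + 46 = 346
Difference = 568 - 346 = 222 minutes
= 3 hours 42 minutes

3h 42m


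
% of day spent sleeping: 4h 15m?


17.7%

Time: 255 minutes
Day: 1440 minutes
Percentage = (255/1440) × 100 ≈ 17.7%


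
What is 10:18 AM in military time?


10:18

Input: 10:18 AM
AM hour stays: 10


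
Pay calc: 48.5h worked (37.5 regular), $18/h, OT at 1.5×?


$972.00

Regular: 37.5h × $18 = $675.00
Overtime: 48.5 - 37.5 = 11.0h
OT pay: 11.0h × $18 × 1.5 = $297.00
Total = $675.00 + $297.00 = $972.00


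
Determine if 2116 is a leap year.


Yes

Rules: divisible by 4 AND (not by 100 OR by 400)
2116 ÷ 4 = 529 exactly → divisible by 4
2116 ÷ 100 = 21 remainder 16 → not divisible by 100
Divisible by 4 but not by 100 → leap year


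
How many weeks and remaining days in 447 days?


63 weeks 6 days

Weeks: 447 ÷ 7 = 63 remainder 6


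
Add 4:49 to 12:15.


17:04

Start: 735 minutes from midnight
Add: 289 minutes
Total: 1024 minutes
Hours: 1024 ÷ 60 = 17 remainder 4


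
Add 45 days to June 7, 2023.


Start: June 7, 2023
Add 45 days
June 7 → July 1: 30 - 7 + 1 = 24 days (45 - 24 = 21 left)
July 1 + 21 = July 22, 2023

July 22, 2023


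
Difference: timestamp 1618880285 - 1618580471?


299814 seconds (83.3 hours / 3.47 days)

Difference = 1618880285 - 1618580471 = 299814 seconds
In hours: 299814 / 3600 ≈ 83.3
In days: 299814 / 86400 ≈ 3.47


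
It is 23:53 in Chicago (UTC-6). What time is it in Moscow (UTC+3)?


Time difference = UTC+3 - UTC-6 = +9 hours
New hour = (23 + 9) mod 24
= 32 mod 24 = 8
Minutes unchanged → 08:53; 32 ≥ 24 → next day

08:53 (next day)


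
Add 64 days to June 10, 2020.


August 13, 2020

Start: June 10, 2020
Add 64 days
June 10 → July 1: 30 - 10 + 1 = 21 days (64 - 21 = 43 left)
July 1 → August 1: 31 - 1 + 1 = 31 days (43 - 31 = 12 left)
August 1 + 12 = August 13, 2020


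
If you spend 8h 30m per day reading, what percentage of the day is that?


35.4%

Time: 510 minutes
Day: 1440 minutes
Percentage = (510/1440) × 100 ≈ 35.4%


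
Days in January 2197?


31 days

Month: January (month 1)
January has 31 days


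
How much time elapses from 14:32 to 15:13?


End time in minutes: 15×60 + 13 = 913
Start time in minutes: 14×60 + 32 = 872
Difference = 913 - 872 = 41 minutes
= 0 hours 41 minutes

0h 41m


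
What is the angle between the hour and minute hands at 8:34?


Hour hand = 8×30 + 34×0.5 = 257.0°
Minute hand = 34×6 = 204°
Difference = |257.0 - 204| = 53.0°

53.0°


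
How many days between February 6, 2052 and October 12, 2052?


249 days

From February 6, 2052 to October 12, 2052
Rest of February 2052: 29 - 6 = 23
Full months: March 31, April 30, May 31, June 30, July 31, August 31, September 30
Days into October 2052: 12
Total = 23 + 31 + 30 + 31 + 30 + 31 + 31 + 30 + 12 = 249 days


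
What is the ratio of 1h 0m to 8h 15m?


Duration 1: 60 minutes
Duration 2: 495 minutes
Ratio = 60:495
GCD = 15
Simplified = 4:33
As a decimal: 4/33 ≈ 0.12

4:33 (0.12)


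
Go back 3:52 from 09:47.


05:55

Start: 587 minutes from midnight
Subtract: 232 minutes
Remaining: 587 - 232 = 355
Hours: 5, Minutes: 55


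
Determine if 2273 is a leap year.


Rules: divisible by 4 AND (not by 100 OR by 400)
2273 ÷ 4 = 568 remainder 1 → not divisible by 4
Not divisible by 4 → not a leap year

No


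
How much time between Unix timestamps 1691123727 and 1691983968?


860241 seconds (239.0 hours / 9.96 days)

Difference = 1691983968 - 1691123727 = 860241 seconds
In hours: 860241 / 3600 ≈ 239.0
In days: 860241 / 86400 ≈ 9.96


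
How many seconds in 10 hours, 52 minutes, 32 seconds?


Hours: 10 × 3600 = 36000
Minutes: 52 × 60 = 3120
Seconds: 32
Total = 36000 + 3120 + 32 = 39152

39152 seconds


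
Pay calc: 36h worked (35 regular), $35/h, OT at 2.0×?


Regular: 35h × $35 = $1225.00
Overtime: 36 - 35 = 1h
OT pay: 1h × $35 × 2.0 = $70.00
Total = $1225.00 + $70.00 = $1295.00

$1295.00


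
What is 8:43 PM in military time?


Input: 8:43 PM
PM: 8 + 12 = 20

20:43


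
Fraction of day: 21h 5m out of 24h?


Total minutes: 21×60 + 5 = 1265
Day = 24×60 = 1440 minutes
Fraction = 1265/1440 ≈ 0.8785
As a percentage: 1265/1440 × 100 ≈ 87.85%

0.8785 (87.85%)


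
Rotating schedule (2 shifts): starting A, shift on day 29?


Shifts: A, B
Start: A (index 0)
Day 29: (0 + 29 - 1) mod 2
= 28 mod 2
= 0
Index 0 → shift A

Shift A


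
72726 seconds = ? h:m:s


Hours: 72726 ÷ 3600 = 20 remainder 726
Minutes: 726 ÷ 60 = 12 remainder 6
Seconds: 6

20h 12m 6s


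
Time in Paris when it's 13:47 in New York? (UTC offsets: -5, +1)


Time difference = UTC+1 - UTC-5 = +6 hours
New hour = (13 + 6) mod 24
= 19 mod 24 = 19
Minutes unchanged → 19:47

19:47


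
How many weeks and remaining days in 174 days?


24 weeks 6 days

Weeks: 174 ÷ 7 = 24 remainder 6


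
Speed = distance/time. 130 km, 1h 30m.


86.7 km/h

Distance: 130 km
Time: 1h 30m = 90 min = 90/60 = 3/2 hours
Speed = 130 ÷ (3/2) = 130 × 2 / 3 = 260/3 ≈ 86.7 km/h


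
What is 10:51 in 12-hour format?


10:51 AM

Hour: 10
10 < 12 → AM


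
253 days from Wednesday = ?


Thursday

Start: Wednesday (index 2)
(2 + 253) mod 7
= 255 mod 7
= 3
Index 3 → Thursday


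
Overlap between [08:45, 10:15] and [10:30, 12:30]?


0 minutes

Meeting A: 525-615 (in minutes from midnight)
Meeting B: 630-750
Overlap start = max(525, 630) = 630
Overlap end = min(615, 750) = 615
Overlap = max(0, 615 - 630) = 0 min


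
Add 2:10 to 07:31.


Start: 451 minutes from midnight
Add: 130 minutes
Total: 581 minutes
Hours: 581 ÷ 60 = 9 remainder 41

09:41


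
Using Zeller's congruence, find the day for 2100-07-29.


Thursday

Zeller's congruence:
q=29, m=7, k=0, j=21
h = (29 + ⌊13×8/5⌋ + 0 + ⌊0/4⌋ + ⌊21/4⌋ - 2×21) mod 7
= (29 + 20 + 0 + 0 + 5 - 42) mod 7
= 12 mod 7 = 5
h=5 → Thursday


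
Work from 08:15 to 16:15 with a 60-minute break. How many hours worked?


Total time = (16×60+15) - (8×60+15)
= 975 - 495 = 480 min
Minus break: 480 - 60 = 420 min
= 7h 0m

7h 0m (420 minutes)


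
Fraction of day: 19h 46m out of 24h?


0.8236 (82.36%)

Total minutes: 19×60 + 46 = 1186
Day = 24×60 = 1440 minutes
Fraction = 1186/1440 ≈ 0.8236
As a percentage: 1186/1440 × 100 ≈ 82.36%


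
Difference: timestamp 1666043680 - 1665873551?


170129 seconds (47.3 hours / 1.97 days)

Difference = 1666043680 - 1665873551 = 170129 seconds
In hours: 170129 / 3600 ≈ 47.3
In days: 170129 / 86400 ≈ 1.97


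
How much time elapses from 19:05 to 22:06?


3h 1m

End time in minutes: 22×60 + 6 = 1326
Start time in minutes: 19×60 + 5 = 1145
Difference = 1326 - 1145 = 181 minutes
= 3 hours 1 minutes


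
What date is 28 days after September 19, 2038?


October 17, 2038

Start: September 19, 2038
Add 28 days
September 19 → October 1: 30 - 19 + 1 = 12 days (28 - 12 = 16 left)
October 1 + 16 = October 17, 2038


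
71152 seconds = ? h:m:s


Hours: 71152 ÷ 3600 = 19 remainder 2752
Minutes: 2752 ÷ 60 = 45 remainder 52
Seconds: 52

19h 45m 52s


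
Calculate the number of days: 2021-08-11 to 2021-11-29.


From August 11, 2021 to November 29, 2021
Rest of August 2021: 31 - 11 = 20
Full months: September 30, October 31
Days into November 2021: 29
Total = 20 + 30 + 31 + 29 = 110 days

110 days


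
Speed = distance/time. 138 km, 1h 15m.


110.4 km/h

Distance: 138 km
Time: 1h 15m = 75 min = 75/60 = 5/4 hours
Speed = 138 ÷ (5/4) = 138 × 4 / 5 = 552/5 = 110.4 km/h


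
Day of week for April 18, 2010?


Zeller's congruence:
q=18, m=4, k=10, j=20
h = (18 + ⌊13×5/5⌋ + 10 + ⌊10/4⌋ + ⌊20/4⌋ - 2×20) mod 7
= (18 + 13 + 10 + 2 + 5 - 40) mod 7
= 8 mod 7 = 1
h=1 → Sunday

Sunday


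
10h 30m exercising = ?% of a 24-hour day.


43.8%

Time: 630 minutes
Day: 1440 minutes
Percentage = (630/1440) × 100 ≈ 43.8%


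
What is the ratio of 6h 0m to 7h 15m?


Duration 1: 360 minutes
Duration 2: 435 minutes
Ratio = 360:435
GCD = 15
Simplified = 24:29
As a decimal: 24/29 ≈ 0.83

24:29 (0.83)


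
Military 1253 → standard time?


12:53 PM

Hour: 12
12 → 12 PM (noon)


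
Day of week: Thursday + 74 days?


Monday

Start: Thursday (index 3)
(3 + 74) mod 7
= 77 mod 7
= 0
Index 0 → Monday


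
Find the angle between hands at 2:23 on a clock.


Hour hand = 2×30 + 23×0.5 = 71.5°
Minute hand = 23×6 = 138°
Difference = |71.5 - 138| = 66.5°

66.5°


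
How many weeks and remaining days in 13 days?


1 weeks 6 days

Weeks: 13 ÷ 7 = 1 remainder 6


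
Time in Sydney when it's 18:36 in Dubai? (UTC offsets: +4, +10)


Time difference = UTC+10 - UTC+4 = +6 hours
New hour = (18 + 6) mod 24
= 24 mod 24 = 0
Minutes unchanged → 00:36; 24 ≥ 24 → next day

00:36 (next day)


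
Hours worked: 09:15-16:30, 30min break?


6h 45m (405 minutes)

Total time = (16×60+30) - (9×60+15)
= 990 - 555 = 435 min
Minus break: 435 - 30 = 405 min
= 6h 45m


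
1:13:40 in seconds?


Hours: 1 × 3600 = 3600
Minutes: 13 × 60 = 780
Seconds: 40
Total = 3600 + 780 + 40 = 4420

4420 seconds


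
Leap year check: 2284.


Yes

Rules: divisible by 4 AND (not by 100 OR by 400)
2284 ÷ 4 = 571 exactly → divisible by 4
2284 ÷ 100 = 22 remainder 84 → not divisible by 100
Divisible by 4 but not by 100 → leap year


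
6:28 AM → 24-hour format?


06:28

Input: 6:28 AM
AM hour stays: 6


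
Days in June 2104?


Month: June (month 6)
June has 30 days

30 days


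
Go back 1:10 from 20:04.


Start: 1204 minutes from midnight
Subtract: 70 minutes
Remaining: 1204 - 70 = 1134
Hours: 18, Minutes: 54

18:54


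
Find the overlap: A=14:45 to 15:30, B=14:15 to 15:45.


Meeting A: 885-930 (in minutes from midnight)
Meeting B: 855-945
Overlap start = max(885, 855) = 885
Overlap end = min(930, 945) = 930
Overlap = max(0, 930 - 885) = 45 min

45 minutes


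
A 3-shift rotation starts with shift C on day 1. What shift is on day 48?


Shift B

Shifts: A, B, C
Start: C (index 2)
Day 48: (2 + 48 - 1) mod 3
= 49 mod 3
= 1
Index 1 → shift B


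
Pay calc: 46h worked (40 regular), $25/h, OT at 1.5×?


$1225.00

Regular: 40h × $25 = $1000.00
Overtime: 46 - 40 = 6h
OT pay: 6h × $25 × 1.5 = $225.00
Total = $1000.00 + $225.00 = $1225.00


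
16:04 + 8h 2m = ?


00:06 (next day)

Start: 964 minutes from midnight
Add: 482 minutes
Total: 1446 minutes
Hours: 1446 ÷ 60 = 24 remainder 6
24 ≥ 24 → 24 - 24 = 0 (next day)


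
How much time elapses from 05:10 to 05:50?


End time in minutes: 5×60 + 50 = 350
Start time in minutes: 5×60 + 10 = 310
Difference = 350 - 310 = 40 minutes
= 0 hours 40 minutes

0h 40m


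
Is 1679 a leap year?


Rules: divisible by 4 AND (not by 100 OR by 400)
1679 ÷ 4 = 419 remainder 3 → not divisible by 4
Not divisible by 4 → not a leap year

No


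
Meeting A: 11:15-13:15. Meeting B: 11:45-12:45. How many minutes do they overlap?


60 minutes

Meeting A: 675-795 (in minutes from midnight)
Meeting B: 705-765
Overlap start = max(675, 705) = 705
Overlap end = min(795, 765) = 765
Overlap = max(0, 765 - 705) = 60 min


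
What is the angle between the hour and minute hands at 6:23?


Hour hand = 6×30 + 23×0.5 = 191.5°
Minute hand = 23×6 = 138°
Difference = |191.5 - 138| = 53.5°

53.5°


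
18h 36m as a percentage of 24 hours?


Total minutes: 18×60 + 36 = 1116
Day = 24×60 = 1440 minutes
Fraction = 1116/1440 = 0.7750
As a percentage: 1116/1440 × 100 = 77.50%

0.7750 (77.50%)


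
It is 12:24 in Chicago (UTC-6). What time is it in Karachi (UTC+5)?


23:24

Time difference = UTC+5 - UTC-6 = +11 hours
New hour = (12 + 11) mod 24
= 23 mod 24 = 23
Minutes unchanged → 23:24


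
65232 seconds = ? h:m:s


18h 7m 12s

Hours: 65232 ÷ 3600 = 18 remainder 432
Minutes: 432 ÷ 60 = 7 remainder 12
Seconds: 12


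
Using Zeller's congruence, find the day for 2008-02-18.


Monday

Zeller's congruence:
q=18, m=14, k=7, j=20
h = (18 + ⌊13×15/5⌋ + 7 + ⌊7/4⌋ + ⌊20/4⌋ - 2×20) mod 7
= (18 + 39 + 7 + 1 + 5 - 40) mod 7
= 30 mod 7 = 2
h=2 → Monday


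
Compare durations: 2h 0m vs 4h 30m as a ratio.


Duration 1: 120 minutes
Duration 2: 270 minutes
Ratio = 120:270
GCD = 30
Simplified = 4:9
As a decimal: 4/9 ≈ 0.44

4:9 (0.44)


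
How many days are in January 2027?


Month: January (month 1)
January has 31 days

31 days


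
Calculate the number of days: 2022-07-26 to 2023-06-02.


311 days

From July 26, 2022 to June 2, 2023
Rest of July 2022: 31 - 26 = 5
Full months: August 31, September 30, October 31, November 30, December 31, January 31, February 2023 28, March 31, April 30, May 31
Days into June 2023: 2
Total = 5 + 31 + 30 + 31 + 30 + 31 + 31 + 28 + 31 + 30 + 31 + 2 = 311 days


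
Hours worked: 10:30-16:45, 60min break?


Total time = (16×60+45) - (10×60+30)
= 1005 - 630 = 375 min
Minus break: 375 - 60 = 315 min
= 5h 15m

5h 15m (315 minutes)


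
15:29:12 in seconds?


55752 seconds

Hours: 15 × 3600 = 54000
Minutes: 29 × 60 = 1740
Seconds: 12
Total = 54000 + 1740 + 12 = 55752


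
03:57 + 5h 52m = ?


09:49

Start: 237 minutes from midnight
Add: 352 minutes
Total: 589 minutes
Hours: 589 ÷ 60 = 9 remainder 49


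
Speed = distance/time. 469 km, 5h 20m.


87.9 km/h

Distance: 469 km
Time: 5h 20m = 320 min = 320/60 = 16/3 hours
Speed = 469 ÷ (16/3) = 469 × 3 / 16 = 1407/16 ≈ 87.9 km/h


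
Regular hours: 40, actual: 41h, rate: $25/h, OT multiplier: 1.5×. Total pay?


$1037.50

Regular: 40h × $25 = $1000.00
Overtime: 41 - 40 = 1h
OT pay: 1h × $25 × 1.5 = $37.50
Total = $1000.00 + $37.50 = $1037.50


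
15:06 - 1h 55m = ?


Start: 906 minutes from midnight
Subtract: 115 minutes
Remaining: 906 - 115 = 791
Hours: 13, Minutes: 11

13:11


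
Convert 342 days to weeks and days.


48 weeks 6 days

Weeks: 342 ÷ 7 = 48 remainder 6


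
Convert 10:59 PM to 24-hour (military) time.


22:59

Input: 10:59 PM
PM: 10 + 12 = 22


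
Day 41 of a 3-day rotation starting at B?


Shifts: A, B, C
Start: B (index 1)
Day 41: (1 + 41 - 1) mod 3
= 41 mod 3
= 2
Index 2 → shift C

Shift C


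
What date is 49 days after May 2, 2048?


June 20, 2048

Start: May 2, 2048
Add 49 days
May 2 → June 1: 31 - 2 + 1 = 30 days (49 - 30 = 19 left)
June 1 + 19 = June 20, 2048


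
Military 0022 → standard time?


Hour: 0
0 → 12 AM (midnight)

12:22 AM


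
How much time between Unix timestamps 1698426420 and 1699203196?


Difference = 1699203196 - 1698426420 = 776776 seconds
In hours: 776776 / 3600 ≈ 215.8
In days: 776776 / 86400 ≈ 8.99

776776 seconds (215.8 hours / 8.99 days)


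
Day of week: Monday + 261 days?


Start: Monday (index 0)
(0 + 261) mod 7
= 261 mod 7
= 2
Index 2 → Wednesday

Wednesday


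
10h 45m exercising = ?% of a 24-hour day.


Time: 645 minutes
Day: 1440 minutes
Percentage = (645/1440) × 100 ≈ 44.8%

44.8%


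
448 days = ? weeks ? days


64 weeks 0 days

Weeks: 448 ÷ 7 = 64 remainder 0


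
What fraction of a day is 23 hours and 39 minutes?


Total minutes: 23×60 + 39 = 1419
Day = 24×60 = 1440 minutes
Fraction = 1419/1440 ≈ 0.9854
As a percentage: 1419/1440 × 100 ≈ 98.54%

0.9854 (98.54%)


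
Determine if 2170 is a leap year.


Rules: divisible by 4 AND (not by 100 OR by 400)
2170 ÷ 4 = 542 remainder 2 → not divisible by 4
Not divisible by 4 → not a leap year

No


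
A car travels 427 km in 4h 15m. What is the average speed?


100.5 km/h

Distance: 427 km
Time: 4h 15m = 255 min = 255/60 = 17/4 hours
Speed = 427 ÷ (17/4) = 427 × 4 / 17 = 1708/17 ≈ 100.5 km/h


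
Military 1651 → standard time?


Hour: 16
16 - 12 = 4 → PM

4:51 PM


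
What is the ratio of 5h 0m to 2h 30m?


2:1 (2.00)

Duration 1: 300 minutes
Duration 2: 150 minutes
Ratio = 300:150
GCD = 150
Simplified = 2:1
As a decimal: 2/1 = 2.00


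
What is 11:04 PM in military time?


Input: 11:04 PM
PM: 11 + 12 = 23

23:04


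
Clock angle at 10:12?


Hour hand = 10×30 + 12×0.5 = 306.0°
Minute hand = 12×6 = 72°
Difference = |306.0 - 72| = 234.0°
Since > 180°: 360 - 234.0 = 126.0°

126.0°


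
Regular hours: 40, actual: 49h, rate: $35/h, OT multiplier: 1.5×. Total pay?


Regular: 40h × $35 = $1400.00
Overtime: 49 - 40 = 9h
OT pay: 9h × $35 × 1.5 = $472.50
Total = $1400.00 + $472.50 = $1872.50

$1872.50


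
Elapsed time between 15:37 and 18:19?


2h 42m

End time in minutes: 18×60 + 19 = 1099
Start time in minutes: 15×60 + 37 = 937
Difference = 1099 - 937 = 162 minutes
= 2 hours 42 minutes


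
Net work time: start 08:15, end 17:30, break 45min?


Total time = (17×60+30) - (8×60+15)
= 1050 - 495 = 555 min
Minus break: 555 - 45 = 510 min
= 8h 30m

8h 30m (510 minutes)


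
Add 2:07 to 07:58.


10:05

Start: 478 minutes from midnight
Add: 127 minutes
Total: 605 minutes
Hours: 605 ÷ 60 = 10 remainder 5


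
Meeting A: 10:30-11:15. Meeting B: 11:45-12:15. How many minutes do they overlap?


Meeting A: 630-675 (in minutes from midnight)
Meeting B: 705-735
Overlap start = max(630, 705) = 705
Overlap end = min(675, 735) = 675
Overlap = max(0, 675 - 705) = 0 min

0 minutes


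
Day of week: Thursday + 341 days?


Start: Thursday (index 3)
(3 + 341) mod 7
= 344 mod 7
= 1
Index 1 → Tuesday

Tuesday


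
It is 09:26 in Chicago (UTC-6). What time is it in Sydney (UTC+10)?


Time difference = UTC+10 - UTC-6 = +16 hours
New hour = (9 + 16) mod 24
= 25 mod 24 = 1
Minutes unchanged → 01:26; 25 ≥ 24 → next day

01:26 (next day)


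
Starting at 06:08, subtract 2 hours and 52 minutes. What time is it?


Start: 368 minutes from midnight
Subtract: 172 minutes
Remaining: 368 - 172 = 196
Hours: 3, Minutes: 16

03:16


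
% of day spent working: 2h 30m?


10.4%

Time: 150 minutes
Day: 1440 minutes
Percentage = (150/1440) × 100 ≈ 10.4%


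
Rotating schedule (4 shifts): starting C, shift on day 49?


Shifts: A, B, C, D
Start: C (index 2)
Day 49: (2 + 49 - 1) mod 4
= 50 mod 4
= 2
Index 2 → shift C

Shift C


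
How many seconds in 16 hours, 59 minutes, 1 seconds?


61141 seconds

Hours: 16 × 3600 = 57600
Minutes: 59 × 60 = 3540
Seconds: 1
Total = 57600 + 3540 + 1 = 61141


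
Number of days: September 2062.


Month: September (month 9)
September has 30 days

30 days


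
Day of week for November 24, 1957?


Zeller's congruence:
q=24, m=11, k=57, j=19
h = (24 + ⌊13×12/5⌋ + 57 + ⌊57/4⌋ + ⌊19/4⌋ - 2×19) mod 7
= (24 + 31 + 57 + 14 + 4 - 38) mod 7
= 92 mod 7 = 1
h=1 → Sunday

Sunday


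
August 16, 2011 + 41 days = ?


Start: August 16, 2011
Add 41 days
August 16 → September 1: 31 - 16 + 1 = 16 days (41 - 16 = 25 left)
September 1 + 25 = September 26, 2011

September 26, 2011


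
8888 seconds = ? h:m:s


2h 28m 8s

Hours: 8888 ÷ 3600 = 2 remainder 1688
Minutes: 1688 ÷ 60 = 28 remainder 8
Seconds: 8


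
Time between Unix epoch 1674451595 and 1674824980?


Difference = 1674824980 - 1674451595 = 373385 seconds
In hours: 373385 / 3600 ≈ 103.7
In days: 373385 / 86400 ≈ 4.32

373385 seconds (103.7 hours / 4.32 days)


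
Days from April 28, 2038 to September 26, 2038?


151 days

From April 28, 2038 to September 26, 2038
Rest of April 2038: 30 - 28 = 2
Full months: May 31, June 30, July 31, August 31
Days into September 2038: 26
Total = 2 + 31 + 30 + 31 + 31 + 26 = 151 days


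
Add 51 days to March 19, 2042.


May 9, 2042

Start: March 19, 2042
Add 51 days
March 19 → April 1: 31 - 19 + 1 = 13 days (51 - 13 = 38 left)
April 1 → May 1: 30 - 1 + 1 = 30 days (38 - 30 = 8 left)
May 1 + 8 = May 9, 2042


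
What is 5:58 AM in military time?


05:58

Input: 5:58 AM
AM hour stays: 5


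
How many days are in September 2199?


Month: September (month 9)
September has 30 days

30 days


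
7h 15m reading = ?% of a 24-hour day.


Time: 435 minutes
Day: 1440 minutes
Percentage = (435/1440) × 100 ≈ 30.2%

30.2%


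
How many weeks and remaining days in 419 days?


59 weeks 6 days

Weeks: 419 ÷ 7 = 59 remainder 6


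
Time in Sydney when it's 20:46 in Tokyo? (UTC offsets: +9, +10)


Time difference = UTC+10 - UTC+9 = +1 hours
New hour = (20 + 1) mod 24
= 21 mod 24 = 21
Minutes unchanged → 21:46

21:46


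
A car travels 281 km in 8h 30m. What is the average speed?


33.1 km/h

Distance: 281 km
Time: 8h 30m = 510 min = 510/60 = 17/2 hours
Speed = 281 ÷ (17/2) = 281 × 2 / 17 = 562/17 ≈ 33.1 km/h


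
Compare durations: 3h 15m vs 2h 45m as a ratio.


13:11 (1.18)

Duration 1: 195 minutes
Duration 2: 165 minutes
Ratio = 195:165
GCD = 15
Simplified = 13:11
As a decimal: 13/11 ≈ 1.18


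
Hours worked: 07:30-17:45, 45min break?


9h 30m (570 minutes)

Total time = (17×60+45) - (7×60+30)
= 1065 - 450 = 615 min
Minus break: 615 - 45 = 570 min
= 9h 30m


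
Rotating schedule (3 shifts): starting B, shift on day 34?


Shift B

Shifts: A, B, C
Start: B (index 1)
Day 34: (1 + 34 - 1) mod 3
= 34 mod 3
= 1
Index 1 → shift B


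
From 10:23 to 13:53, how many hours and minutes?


3h 30m

End time in minutes: 13×60 + 53 = 833
Start time in minutes: 10×60 + 23 = 623
Difference = 833 - 623 = 210 minutes
= 3 hours 30 minutes


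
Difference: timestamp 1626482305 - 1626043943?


Difference = 1626482305 - 1626043943 = 438362 seconds
In hours: 438362 / 3600 ≈ 121.8
In days: 438362 / 86400 ≈ 5.07

438362 seconds (121.8 hours / 5.07 days)


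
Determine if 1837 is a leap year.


Rules: divisible by 4 AND (not by 100 OR by 400)
1837 ÷ 4 = 459 remainder 1 → not divisible by 4
Not divisible by 4 → not a leap year

No


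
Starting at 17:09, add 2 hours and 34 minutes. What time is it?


19:43

Start: 1029 minutes from midnight
Add: 154 minutes
Total: 1183 minutes
Hours: 1183 ÷ 60 = 19 remainder 43


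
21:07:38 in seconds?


Hours: 21 × 3600 = 75600
Minutes: 7 × 60 = 420
Seconds: 38
Total = 75600 + 420 + 38 = 76058

76058 seconds


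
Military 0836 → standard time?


8:36 AM

Hour: 8
8 < 12 → AM


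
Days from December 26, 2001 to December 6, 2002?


345 days

From December 26, 2001 to December 6, 2002
Rest of December 2001: 31 - 26 = 5
Full months: January 31, February 2002 28, March 31, April 30, May 31, June 30, July 31, August 31, September 30, October 31, November 30
Days into December 2002: 6
Total = 5 + 31 + 28 + 31 + 30 + 31 + 30 + 31 + 31 + 30 + 31 + 30 + 6 = 345 days


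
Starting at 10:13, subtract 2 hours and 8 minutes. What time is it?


Start: 613 minutes from midnight
Subtract: 128 minutes
Remaining: 613 - 128 = 485
Hours: 8, Minutes: 5

08:05


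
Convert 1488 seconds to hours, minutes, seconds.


Hours: 1488 ÷ 3600 = 0 remainder 1488
Minutes: 1488 ÷ 60 = 24 remainder 48
Seconds: 48

0h 24m 48s


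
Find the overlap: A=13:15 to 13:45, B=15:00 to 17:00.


0 minutes

Meeting A: 795-825 (in minutes from midnight)
Meeting B: 900-1020
Overlap start = max(795, 900) = 900
Overlap end = min(825, 1020) = 825
Overlap = max(0, 825 - 900) = 0 min


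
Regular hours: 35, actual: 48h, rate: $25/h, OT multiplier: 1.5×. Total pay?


$1362.50

Regular: 35h × $25 = $875.00
Overtime: 48 - 35 = 13h
OT pay: 13h × $25 × 1.5 = $487.50
Total = $875.00 + $487.50 = $1362.50


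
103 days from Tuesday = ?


Sunday

Start: Tuesday (index 1)
(1 + 103) mod 7
= 104 mod 7
= 6
Index 6 → Sunday


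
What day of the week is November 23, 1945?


Zeller's congruence:
q=23, m=11, k=45, j=19
h = (23 + ⌊13×12/5⌋ + 45 + ⌊45/4⌋ + ⌊19/4⌋ - 2×19) mod 7
= (23 + 31 + 45 + 11 + 4 - 38) mod 7
= 76 mod 7 = 6
h=6 → Friday

Friday


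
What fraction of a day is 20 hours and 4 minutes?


Total minutes: 20×60 + 4 = 1204
Day = 24×60 = 1440 minutes
Fraction = 1204/1440 ≈ 0.8361
As a percentage: 1204/1440 × 100 ≈ 83.61%

0.8361 (83.61%)


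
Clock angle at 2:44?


178.0°

Hour hand = 2×30 + 44×0.5 = 82.0°
Minute hand = 44×6 = 264°
Difference = |82.0 - 264| = 182.0°
Since > 180°: 360 - 182.0 = 178.0°


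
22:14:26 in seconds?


Hours: 22 × 3600 = 79200
Minutes: 14 × 60 = 840
Seconds: 26
Total = 79200 + 840 + 26 = 80066

80066 seconds


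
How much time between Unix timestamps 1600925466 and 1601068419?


142953 seconds (39.7 hours / 1.65 days)

Difference = 1601068419 - 1600925466 = 142953 seconds
In hours: 142953 / 3600 ≈ 39.7
In days: 142953 / 86400 ≈ 1.65


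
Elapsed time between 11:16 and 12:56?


1h 40m

End time in minutes: 12×60 + 56 = 776
Start time in minutes: 11×60 + 16 = 676
Difference = 776 - 676 = 100 minutes
= 1 hours 40 minutes


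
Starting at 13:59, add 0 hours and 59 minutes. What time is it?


14:58

Start: 839 minutes from midnight
Add: 59 minutes
Total: 898 minutes
Hours: 898 ÷ 60 = 14 remainder 58


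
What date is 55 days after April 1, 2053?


May 26, 2053

Start: April 1, 2053
Add 55 days
April 1 → May 1: 30 - 1 + 1 = 30 days (55 - 30 = 25 left)
May 1 + 25 = May 26, 2053


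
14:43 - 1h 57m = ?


12:46

Start: 883 minutes from midnight
Subtract: 117 minutes
Remaining: 883 - 117 = 766
Hours: 12, Minutes: 46


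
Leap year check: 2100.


No

Rules: divisible by 4 AND (not by 100 OR by 400)
2100 ÷ 4 = 525 exactly → divisible by 4
2100 ÷ 100 = 21 exactly → divisible by 100
2100 ÷ 400 = 5 remainder 100 → not divisible by 400
Divisible by 100 but not by 400 → not a leap year


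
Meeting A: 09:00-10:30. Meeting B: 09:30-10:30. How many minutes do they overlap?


Meeting A: 540-630 (in minutes from midnight)
Meeting B: 570-630
Overlap start = max(540, 570) = 570
Overlap end = min(630, 630) = 630
Overlap = max(0, 630 - 570) = 60 min

60 minutes


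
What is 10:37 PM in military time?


22:37

Input: 10:37 PM
PM: 10 + 12 = 22


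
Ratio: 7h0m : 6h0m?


Duration 1: 420 minutes
Duration 2: 360 minutes
Ratio = 420:360
GCD = 60
Simplified = 7:6
As a decimal: 7/6 ≈ 1.17

7:6 (1.17)


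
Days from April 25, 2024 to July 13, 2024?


From April 25, 2024 to July 13, 2024
Rest of April 2024: 30 - 25 = 5
Full months: May 31, June 30
Days into July 2024: 13
Total = 5 + 31 + 30 + 13 = 79 days

79 days


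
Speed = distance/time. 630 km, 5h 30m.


114.5 km/h

Distance: 630 km
Time: 5h 30m = 330 min = 330/60 = 11/2 hours
Speed = 630 ÷ (11/2) = 630 × 2 / 11 = 1260/11 ≈ 114.5 km/h


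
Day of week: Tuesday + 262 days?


Friday

Start: Tuesday (index 1)
(1 + 262) mod 7
= 263 mod 7
= 4
Index 4 → Friday


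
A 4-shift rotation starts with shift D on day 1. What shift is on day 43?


Shifts: A, B, C, D
Start: D (index 3)
Day 43: (3 + 43 - 1) mod 4
= 45 mod 4
= 1
Index 1 → shift B

Shift B


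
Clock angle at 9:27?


Hour hand = 9×30 + 27×0.5 = 283.5°
Minute hand = 27×6 = 162°
Difference = |283.5 - 162| = 121.5°

121.5°


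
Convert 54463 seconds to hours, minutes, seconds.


15h 7m 43s

Hours: 54463 ÷ 3600 = 15 remainder 463
Minutes: 463 ÷ 60 = 7 remainder 43
Seconds: 43


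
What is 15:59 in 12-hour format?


3:59 PM

Hour: 15
15 - 12 = 3 → PM


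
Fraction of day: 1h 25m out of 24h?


Total minutes: 1×60 + 25 = 85
Day = 24×60 = 1440 minutes
Fraction = 85/1440 ≈ 0.0590
As a percentage: 85/1440 × 100 ≈ 5.90%

0.0590 (5.90%)


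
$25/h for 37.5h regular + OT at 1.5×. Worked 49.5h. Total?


$1387.50

Regular: 37.5h × $25 = $937.50
Overtime: 49.5 - 37.5 = 12.0h
OT pay: 12.0h × $25 × 1.5 = $450.00
Total = $937.50 + $450.00 = $1387.50


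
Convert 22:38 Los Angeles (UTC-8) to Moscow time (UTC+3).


Time difference = UTC+3 - UTC-8 = +11 hours
New hour = (22 + 11) mod 24
= 33 mod 24 = 9
Minutes unchanged → 09:38; 33 ≥ 24 → next day

09:38 (next day)


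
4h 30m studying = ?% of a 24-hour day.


18.8%

Time: 270 minutes
Day: 1440 minutes
Percentage = (270/1440) × 100 ≈ 18.8%


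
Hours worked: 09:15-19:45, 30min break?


Total time = (19×60+45) - (9×60+15)
= 1185 - 555 = 630 min
Minus break: 630 - 30 = 600 min
= 10h 0m

10h 0m (600 minutes)


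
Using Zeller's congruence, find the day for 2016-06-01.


Wednesday

Zeller's congruence:
q=1, m=6, k=16, j=20
h = (1 + ⌊13×7/5⌋ + 16 + ⌊16/4⌋ + ⌊20/4⌋ - 2×20) mod 7
= (1 + 18 + 16 + 4 + 5 - 40) mod 7
= 4 mod 7 = 4
h=4 → Wednesday


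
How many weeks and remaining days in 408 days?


Weeks: 408 ÷ 7 = 58 remainder 2

58 weeks 2 days


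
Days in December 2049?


31 days

Month: December (month 12)
December has 31 days


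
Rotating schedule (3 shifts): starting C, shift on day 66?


Shift B

Shifts: A, B, C
Start: C (index 2)
Day 66: (2 + 66 - 1) mod 3
= 67 mod 3
= 1
Index 1 → shift B


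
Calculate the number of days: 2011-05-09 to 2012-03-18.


From May 9, 2011 to March 18, 2012
Rest of May 2011: 31 - 9 = 22
Full months: June 30, July 31, August 31, September 30, October 31, November 30, December 31, January 31, February 2012 29
Days into March 2012: 18
Total = 22 + 30 + 31 + 31 + 30 + 31 + 30 + 31 + 31 + 29 + 18 = 314 days

314 days


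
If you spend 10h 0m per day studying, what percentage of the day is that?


Time: 600 minutes
Day: 1440 minutes
Percentage = (600/1440) × 100 ≈ 41.7%

41.7%


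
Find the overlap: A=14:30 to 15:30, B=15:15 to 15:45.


Meeting A: 870-930 (in minutes from midnight)
Meeting B: 915-945
Overlap start = max(870, 915) = 915
Overlap end = min(930, 945) = 930
Overlap = max(0, 930 - 915) = 15 min

15 minutes


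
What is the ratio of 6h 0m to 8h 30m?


Duration 1: 360 minutes
Duration 2: 510 minutes
Ratio = 360:510
GCD = 30
Simplified = 12:17
As a decimal: 12/17 ≈ 0.71

12:17 (0.71)


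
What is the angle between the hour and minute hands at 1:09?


Hour hand = 1×30 + 9×0.5 = 34.5°
Minute hand = 9×6 = 54°
Difference = |34.5 - 54| = 19.5°

19.5°


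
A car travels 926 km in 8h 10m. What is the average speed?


Distance: 926 km
Time: 8h 10m = 490 min = 490/60 = 49/6 hours
Speed = 926 ÷ (49/6) = 926 × 6 / 49 = 5556/49 ≈ 113.4 km/h

113.4 km/h


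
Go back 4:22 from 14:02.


Start: 842 minutes from midnight
Subtract: 262 minutes
Remaining: 842 - 262 = 580
Hours: 9, Minutes: 40

09:40


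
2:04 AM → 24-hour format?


Input: 2:04 AM
AM hour stays: 2

02:04


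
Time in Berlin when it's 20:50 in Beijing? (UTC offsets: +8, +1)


13:50

Time difference = UTC+1 - UTC+8 = -7 hours
New hour = (20 -7) mod 24
= 13 mod 24 = 13
Minutes unchanged → 13:50


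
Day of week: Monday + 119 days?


Start: Monday (index 0)
(0 + 119) mod 7
= 119 mod 7
= 0
Index 0 → Monday

Monday


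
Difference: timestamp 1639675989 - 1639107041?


568948 seconds (158.0 hours / 6.59 days)

Difference = 1639675989 - 1639107041 = 568948 seconds
In hours: 568948 / 3600 ≈ 158.0
In days: 568948 / 86400 ≈ 6.59


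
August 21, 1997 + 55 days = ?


October 15, 1997

Start: August 21, 1997
Add 55 days
August 21 → September 1: 31 - 21 + 1 = 11 days (55 - 11 = 44 left)
September 1 → October 1: 30 - 1 + 1 = 30 days (44 - 30 = 14 left)
October 1 + 14 = October 15, 1997


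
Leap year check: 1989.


No

Rules: divisible by 4 AND (not by 100 OR by 400)
1989 ÷ 4 = 497 remainder 1 → not divisible by 4
Not divisible by 4 → not a leap year


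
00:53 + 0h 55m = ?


01:48

Start: 53 minutes from midnight
Add: 55 minutes
Total: 108 minutes
Hours: 108 ÷ 60 = 1 remainder 48


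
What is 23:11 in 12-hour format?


Hour: 23
23 - 12 = 11 → PM

11:11 PM


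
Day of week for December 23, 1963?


Zeller's congruence:
q=23, m=12, k=63, j=19
h = (23 + ⌊13×13/5⌋ + 63 + ⌊63/4⌋ + ⌊19/4⌋ - 2×19) mod 7
= (23 + 33 + 63 + 15 + 4 - 38) mod 7
= 100 mod 7 = 2
h=2 → Monday

Monday


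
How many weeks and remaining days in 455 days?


Weeks: 455 ÷ 7 = 65 remainder 0

65 weeks 0 days
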